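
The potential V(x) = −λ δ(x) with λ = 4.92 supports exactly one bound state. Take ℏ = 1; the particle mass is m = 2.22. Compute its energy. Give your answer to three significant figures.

E = -26.9

For x ≠ 0 the bound state is ψ ∝ e^{−κ|x|}; integrating the TISE across the delta gives the cusp condition 2κ = 2mλ/ℏ², so κ = 10.92.
Then E = −ℏ²κ²/(2m) = −mλ²/(2ℏ²) = -26.87.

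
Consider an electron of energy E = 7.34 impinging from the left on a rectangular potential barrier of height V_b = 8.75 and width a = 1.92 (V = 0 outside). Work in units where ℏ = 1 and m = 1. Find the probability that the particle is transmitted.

Since E < V_b the interior solution is evanescent with decay constant κ = √(2m(V_b − E))/ℏ = 1.679.
κa = 3.224, sinh(κa) = 12.55.
Matching ψ, ψ′ at both faces gives T = [1 + V_b² sinh²(κa) / (4E(V_b − E))]⁻¹ = 1/292.2 = 0.00342.

T = 0.00342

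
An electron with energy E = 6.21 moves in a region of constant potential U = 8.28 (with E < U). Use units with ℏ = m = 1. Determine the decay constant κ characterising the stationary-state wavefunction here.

Since E < U the TISE in this region is ψ'' = κ²ψ with κ = √(2m(U − E))/ℏ.
κ = √(2 × 1 × 2.07) = 2.035.

κ = 2.03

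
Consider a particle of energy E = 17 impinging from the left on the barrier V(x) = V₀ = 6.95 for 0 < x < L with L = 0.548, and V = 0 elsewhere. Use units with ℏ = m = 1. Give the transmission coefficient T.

T = 0.973

Above the barrier the interior wavenumber is k₂ = √(2m(E − V₀))/ℏ = 4.483, giving phase k₂L = 2.457.
Matching at both interfaces gives T⁻¹ = 1 + V₀² sin²(k₂L) / [4E(E − V₀)] = 1.028, hence T = 0.973.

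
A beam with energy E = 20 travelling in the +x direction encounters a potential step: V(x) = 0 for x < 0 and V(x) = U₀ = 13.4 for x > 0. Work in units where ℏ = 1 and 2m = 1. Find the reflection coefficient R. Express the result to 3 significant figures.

R = 0.0731

The wavenumbers are k₁ = √(2mE)/ℏ = 4.472 on the left and k₂ = √(2m(E − U₀))/ℏ = 2.569 on the right.
Matching ψ and ψ′ at x = 0 gives r = (k₁ − k₂)/(k₁ + k₂), so R = r² = 0.07305 and T = 1 − R = 0.9269.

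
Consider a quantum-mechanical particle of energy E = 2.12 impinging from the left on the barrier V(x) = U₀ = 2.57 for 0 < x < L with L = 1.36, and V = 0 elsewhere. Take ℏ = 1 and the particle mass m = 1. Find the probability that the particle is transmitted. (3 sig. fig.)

E < U₀: inside the barrier ψ ∝ e^{±κx} with κ = √(2m(U₀ − E))/ℏ = 0.9487.
κL = 1.290, sinh(κL) = 1.679.
Matching ψ, ψ′ at both faces gives T = [1 + U₀² sinh²(κL) / (4E(U₀ − E))]⁻¹ = 1/5.880 = 0.170.

T = 0.170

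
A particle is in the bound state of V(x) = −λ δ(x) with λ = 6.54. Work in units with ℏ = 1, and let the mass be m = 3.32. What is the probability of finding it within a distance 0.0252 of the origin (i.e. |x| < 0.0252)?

P = 0.665

The normalised bound state is ψ = √κ e^{−κ|x|} with κ = mλ/ℏ² = 21.71.
P(|x| < d) = ∫_{−d}^{d} κ e^{−2κ|x|} dx = 1 − e^{−2κd} = 1 − e^{−1.094} = 0.6652.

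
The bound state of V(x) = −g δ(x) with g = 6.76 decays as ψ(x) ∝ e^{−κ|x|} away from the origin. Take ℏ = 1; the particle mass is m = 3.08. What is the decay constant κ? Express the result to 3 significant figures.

Integrate −(ℏ²/2m)ψ'' − gδ(x)ψ = Eψ from −ε to +ε: the ψ'' term gives ψ'(0⁺) − ψ'(0⁻) and the δ term gives −(2mg/ℏ²)ψ(0).
With ψ ∝ e^{−κ|x|} this yields −2κ = −2mg/ℏ², so κ = mg/ℏ² = 20.82.

κ = 20.8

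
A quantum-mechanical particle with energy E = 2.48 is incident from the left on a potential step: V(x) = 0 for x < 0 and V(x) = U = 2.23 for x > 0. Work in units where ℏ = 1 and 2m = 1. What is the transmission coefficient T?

On each side the TISE gives plane waves with k = √(2m(E − V))/ℏ: k₁ = √(2·½·2.48) = 1.575, k₂ = √(2·½·0.25) = 0.5000.
Continuity of ψ and ψ′ at the step yields the reflection amplitude r = (k₁ − k₂)/(k₁ + k₂) = 0.5180; thus R = |r|² = 0.2684, T = 0.7316.

T = 0.732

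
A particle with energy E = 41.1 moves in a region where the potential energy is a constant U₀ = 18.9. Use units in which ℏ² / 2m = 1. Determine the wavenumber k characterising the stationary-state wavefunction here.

k = 4.71

With E > U₀ the solution is oscillatory, ψ ∝ e^{±ikx} with k = √(2m(E − U₀))/ℏ.
k = √(2 × 0.5 × 22.2) = 4.712.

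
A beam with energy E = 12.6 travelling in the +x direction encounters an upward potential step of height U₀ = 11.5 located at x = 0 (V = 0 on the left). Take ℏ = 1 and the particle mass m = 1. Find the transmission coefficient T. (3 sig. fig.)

On each side the TISE gives plane waves with k = √(2m(E − V))/ℏ: k₁ = √(2·1·12.6) = 5.020, k₂ = √(2·1·1.1) = 1.483.
Matching ψ and ψ′ at x = 0 gives r = (k₁ − k₂)/(k₁ + k₂), so R = r² = 0.2958 and T = 1 − R = 0.7042.

T = 0.704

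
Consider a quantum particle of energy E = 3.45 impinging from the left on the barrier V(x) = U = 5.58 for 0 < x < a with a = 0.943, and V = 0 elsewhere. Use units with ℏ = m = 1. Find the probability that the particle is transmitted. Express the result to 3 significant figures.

T = 0.0743

Since E < U the interior solution is evanescent with decay constant κ = √(2m(U − E))/ℏ = 2.064.
κa = 1.946, sinh(κa) = 3.430.
The exact tunnelling result is T⁻¹ = 1 + U² sinh²(κa) / [4E(U − E)] = 13.46, so T = 0.0743.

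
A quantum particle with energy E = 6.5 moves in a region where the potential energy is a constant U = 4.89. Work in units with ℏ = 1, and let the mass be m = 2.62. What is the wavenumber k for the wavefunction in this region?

k = 2.90

With E > U the solution is oscillatory, ψ ∝ e^{±ikx} with k = √(2m(E − U))/ℏ.
k = √(2 × 2.62 × 1.61) = 2.905.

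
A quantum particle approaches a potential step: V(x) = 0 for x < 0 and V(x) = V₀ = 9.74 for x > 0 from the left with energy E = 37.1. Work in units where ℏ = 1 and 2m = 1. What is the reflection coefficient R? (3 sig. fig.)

R = 0.00577

On each side the TISE gives plane waves with k = √(2m(E − V))/ℏ: k₁ = √(2·½·37.1) = 6.091, k₂ = √(2·½·27.36) = 5.231.
Matching ψ and ψ′ at x = 0 gives r = (k₁ − k₂)/(k₁ + k₂), so R = r² = 0.005774 and T = 1 − R = 0.9942.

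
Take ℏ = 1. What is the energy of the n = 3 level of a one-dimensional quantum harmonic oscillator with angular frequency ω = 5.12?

Using E_n = (n + ½)ℏω: E_3 = 3.5 × 5.12 = 17.92.

E = 17.9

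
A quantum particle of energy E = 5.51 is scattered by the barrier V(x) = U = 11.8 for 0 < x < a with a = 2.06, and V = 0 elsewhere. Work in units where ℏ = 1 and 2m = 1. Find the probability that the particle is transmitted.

T = 0.000130

Since E < U the interior solution is evanescent with decay constant κ = √(2m(U − E))/ℏ = 2.508.
κa = 5.166, sinh(κa) = 87.64.
The exact tunnelling result is T⁻¹ = 1 + U² sinh²(κa) / [4E(U − E)] = 7716, so T = 0.000130.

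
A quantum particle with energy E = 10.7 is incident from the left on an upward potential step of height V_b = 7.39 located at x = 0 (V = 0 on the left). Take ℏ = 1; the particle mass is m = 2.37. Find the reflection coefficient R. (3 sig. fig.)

R = 0.0813

On each side the TISE gives plane waves with k = √(2m(E − V))/ℏ: k₁ = √(2·2.37·10.7) = 7.122, k₂ = √(2·2.37·3.31) = 3.961.
Continuity of ψ and ψ′ at the step yields the reflection amplitude r = (k₁ − k₂)/(k₁ + k₂) = 0.2852; thus R = |r|² = 0.08133, T = 0.9187.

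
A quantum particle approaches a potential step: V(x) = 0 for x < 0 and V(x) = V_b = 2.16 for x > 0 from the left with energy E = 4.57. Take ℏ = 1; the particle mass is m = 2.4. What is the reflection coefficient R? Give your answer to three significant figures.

On each side the TISE gives plane waves with k = √(2m(E − V))/ℏ: k₁ = √(2·2.4·4.57) = 4.684, k₂ = √(2·2.4·2.41) = 3.401.
Matching ψ and ψ′ at x = 0 gives r = (k₁ − k₂)/(k₁ + k₂), so R = r² = 0.02516 and T = 1 − R = 0.9748.

R = 0.0252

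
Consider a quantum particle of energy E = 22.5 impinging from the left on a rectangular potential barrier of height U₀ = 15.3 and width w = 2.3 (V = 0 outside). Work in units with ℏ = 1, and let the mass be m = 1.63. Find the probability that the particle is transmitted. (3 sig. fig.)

E > U₀: inside the barrier k₂ = √(2m(E − U₀))/ℏ = 4.845, k₂w = 11.14.
T = [1 + U₀² sin²(k₂w) / (4E(E − U₀))]⁻¹ = 1/1.353 = 0.739.

T = 0.739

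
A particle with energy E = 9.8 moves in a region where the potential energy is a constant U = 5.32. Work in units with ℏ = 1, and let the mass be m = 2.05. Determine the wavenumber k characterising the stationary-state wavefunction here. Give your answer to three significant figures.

With E > U the solution is oscillatory, ψ ∝ e^{±ikx} with k = √(2m(E − U))/ℏ.
k = √(2 × 2.05 × 4.48) = 4.286.

k = 4.29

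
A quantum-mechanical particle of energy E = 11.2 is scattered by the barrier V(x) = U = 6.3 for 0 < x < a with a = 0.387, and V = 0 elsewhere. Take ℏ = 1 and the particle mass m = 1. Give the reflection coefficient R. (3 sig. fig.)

E > U: inside the barrier k₂ = √(2m(E − U))/ℏ = 3.130, k₂a = 1.212.
T = [1 + U² sin²(k₂a) / (4E(E − U))]⁻¹ = 1/1.158 = 0.863.
R = 1 − T = 0.137.

R = 0.137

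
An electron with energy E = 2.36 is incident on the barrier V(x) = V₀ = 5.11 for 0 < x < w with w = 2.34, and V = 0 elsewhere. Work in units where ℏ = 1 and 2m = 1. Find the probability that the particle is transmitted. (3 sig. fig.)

T = 0.00169

E < V₀: inside the barrier ψ ∝ e^{±κx} with κ = √(2m(V₀ − E))/ℏ = 1.658.
κw = 3.880, sinh(κw) = 24.21.
The exact tunnelling result is T⁻¹ = 1 + V₀² sinh²(κw) / [4E(V₀ − E)] = 590.7, so T = 0.00169.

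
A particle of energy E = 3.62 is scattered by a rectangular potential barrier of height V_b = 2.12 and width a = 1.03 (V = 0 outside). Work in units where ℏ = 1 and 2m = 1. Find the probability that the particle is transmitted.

Above the barrier the interior wavenumber is k₂ = √(2m(E − V_b))/ℏ = 1.225, giving phase k₂a = 1.261.
T = [1 + V_b² sin²(k₂a) / (4E(E − V_b))]⁻¹ = 1/1.188 = 0.842.

T = 0.842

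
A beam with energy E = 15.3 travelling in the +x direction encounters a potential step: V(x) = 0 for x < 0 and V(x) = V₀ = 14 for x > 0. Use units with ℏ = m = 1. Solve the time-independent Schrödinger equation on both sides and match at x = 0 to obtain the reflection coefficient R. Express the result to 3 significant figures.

R = 0.301

The wavenumbers are k₁ = √(2mE)/ℏ = 5.532 on the left and k₂ = √(2m(E − V₀))/ℏ = 1.612 on the right.
Matching ψ and ψ′ at x = 0 gives r = (k₁ − k₂)/(k₁ + k₂), so R = r² = 0.3010 and T = 1 − R = 0.6990.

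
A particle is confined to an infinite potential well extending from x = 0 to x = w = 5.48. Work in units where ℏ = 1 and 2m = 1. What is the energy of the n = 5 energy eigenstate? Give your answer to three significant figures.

E = 8.22

The infinite-well eigenfunctions ψ_n = √(2/w) sin(nπx/w) vanish at both walls, giving E_n = n²π²ℏ²/(2mw²).
E_5 = 5² × π² / (2 × 0.5 × 5.48²) = 8.216.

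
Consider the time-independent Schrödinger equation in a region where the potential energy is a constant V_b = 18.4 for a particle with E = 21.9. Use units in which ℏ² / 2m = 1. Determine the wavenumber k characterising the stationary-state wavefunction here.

With E > V_b the solution is oscillatory, ψ ∝ e^{±ikx} with k = √(2m(E − V_b))/ℏ.
k = √(2 × 0.5 × 3.5) = 1.871.

k = 1.87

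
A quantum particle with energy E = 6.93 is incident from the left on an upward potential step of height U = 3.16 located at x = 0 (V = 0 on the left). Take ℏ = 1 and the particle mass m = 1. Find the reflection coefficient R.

R = 0.0228

On each side the TISE gives plane waves with k = √(2m(E − V))/ℏ: k₁ = √(2·1·6.93) = 3.723, k₂ = √(2·1·3.77) = 2.746.
Continuity of ψ and ψ′ at the step yields the reflection amplitude r = (k₁ − k₂)/(k₁ + k₂) = 0.1510; thus R = |r|² = 0.02281, T = 0.9772.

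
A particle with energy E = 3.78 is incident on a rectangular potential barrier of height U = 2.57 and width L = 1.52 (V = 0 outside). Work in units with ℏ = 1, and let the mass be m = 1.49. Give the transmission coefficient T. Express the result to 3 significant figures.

T = 0.977

Above the barrier the interior wavenumber is k₂ = √(2m(E − U))/ℏ = 1.899, giving phase k₂L = 2.886.
Matching at both interfaces gives T⁻¹ = 1 + U² sin²(k₂L) / [4E(E − U)] = 1.023, hence T = 0.977.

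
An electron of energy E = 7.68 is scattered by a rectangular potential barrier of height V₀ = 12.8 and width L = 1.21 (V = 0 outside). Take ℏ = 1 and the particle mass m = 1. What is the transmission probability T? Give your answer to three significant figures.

E < V₀: inside the barrier ψ ∝ e^{±κx} with κ = √(2m(V₀ − E))/ℏ = 3.200.
κL = 3.872, sinh(κL) = 24.01.
The exact tunnelling result is T⁻¹ = 1 + V₀² sinh²(κL) / [4E(V₀ − E)] = 601.4, so T = 0.00166.

T = 0.00166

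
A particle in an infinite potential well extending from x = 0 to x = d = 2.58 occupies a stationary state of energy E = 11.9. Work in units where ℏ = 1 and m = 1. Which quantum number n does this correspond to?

For an infinite well E_n = n²π²ℏ²/(2md²), so n = (d/πℏ)√(2mE).
n = (2.58/π) × √(2 × 1 × 11.9) = 4.006 → n = 4.

n = 4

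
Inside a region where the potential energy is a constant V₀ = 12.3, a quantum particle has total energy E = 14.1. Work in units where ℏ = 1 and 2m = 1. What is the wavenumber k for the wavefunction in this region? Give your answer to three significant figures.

With E > V₀ the solution is oscillatory, ψ ∝ e^{±ikx} with k = √(2m(E − V₀))/ℏ.
k = √(2 × 0.5 × 1.8) = 1.342.

k = 1.34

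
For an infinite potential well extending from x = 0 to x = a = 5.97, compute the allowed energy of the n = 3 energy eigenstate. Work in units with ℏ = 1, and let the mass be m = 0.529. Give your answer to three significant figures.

E = 2.36

The infinite-well eigenfunctions ψ_n = √(2/a) sin(nπx/a) vanish at both walls, giving E_n = n²π²ℏ²/(2ma²).
E_3 = 3² × π² / (2 × 0.529 × 5.97²) = 2.356.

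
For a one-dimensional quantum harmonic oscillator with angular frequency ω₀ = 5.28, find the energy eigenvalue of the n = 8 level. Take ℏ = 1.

E = 44.9

The oscillator eigenvalues are E_n = ℏω₀(n + ½), so E_8 = 5.28 × 8.5 = 44.88.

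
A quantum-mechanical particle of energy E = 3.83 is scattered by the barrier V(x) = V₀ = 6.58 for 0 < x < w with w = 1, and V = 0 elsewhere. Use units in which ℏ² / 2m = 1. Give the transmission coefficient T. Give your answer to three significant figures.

E < V₀: inside the barrier ψ ∝ e^{±κx} with κ = √(2m(V₀ − E))/ℏ = 1.658.
κw = 1.658, sinh(κw) = 2.530.
Matching ψ, ψ′ at both faces gives T = [1 + V₀² sinh²(κw) / (4E(V₀ − E))]⁻¹ = 1/7.578 = 0.132.

T = 0.132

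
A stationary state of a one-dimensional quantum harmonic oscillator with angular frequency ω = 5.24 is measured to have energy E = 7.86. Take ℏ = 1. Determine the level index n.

E_n = ℏω(n + ½) ⇒ n = E/(ℏω) − ½ = 7.86/5.24 − 0.5 = 1.000 → n = 1.

n = 1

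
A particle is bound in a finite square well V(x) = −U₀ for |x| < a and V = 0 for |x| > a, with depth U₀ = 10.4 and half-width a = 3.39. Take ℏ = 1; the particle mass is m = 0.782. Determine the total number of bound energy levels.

Define the well-strength parameter z₀ = (a/ℏ)√(2mU₀) = 3.39 × √(2·0.782·10.4) = 13.67.
A new bound state (alternating even/odd) appears each time z₀ passes a multiple of π/2, so N = ⌊2z₀/π⌋ + 1 = ⌊8.704⌋ + 1 = 9.

N = 9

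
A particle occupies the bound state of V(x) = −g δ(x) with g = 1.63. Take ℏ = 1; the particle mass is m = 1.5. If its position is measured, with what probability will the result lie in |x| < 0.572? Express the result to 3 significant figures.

P = 0.939

The normalised bound state is ψ = √κ e^{−κ|x|} with κ = mg/ℏ² = 2.445.
P(|x| < d) = ∫_{−d}^{d} κ e^{−2κ|x|} dx = 1 − e^{−2κd} = 1 − e^{−2.797} = 0.9390.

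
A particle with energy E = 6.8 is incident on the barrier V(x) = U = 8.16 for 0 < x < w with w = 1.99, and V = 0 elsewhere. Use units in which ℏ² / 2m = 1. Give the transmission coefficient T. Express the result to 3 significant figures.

T = 0.0214

Since E < U the interior solution is evanescent with decay constant κ = √(2m(U − E))/ℏ = 1.166.
κw = 2.321, sinh(κw) = 5.042.
The exact tunnelling result is T⁻¹ = 1 + U² sinh²(κw) / [4E(U − E)] = 46.77, so T = 0.0214.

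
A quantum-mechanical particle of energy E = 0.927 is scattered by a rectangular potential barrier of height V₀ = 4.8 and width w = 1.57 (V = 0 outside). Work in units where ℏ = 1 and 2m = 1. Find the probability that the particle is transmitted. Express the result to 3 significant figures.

T = 0.00516

E < V₀: inside the barrier ψ ∝ e^{±κx} with κ = √(2m(V₀ − E))/ℏ = 1.968.
κw = 3.090, sinh(κw) = 10.96.
Matching ψ, ψ′ at both faces gives T = [1 + V₀² sinh²(κw) / (4E(V₀ − E))]⁻¹ = 1/193.8 = 0.00516.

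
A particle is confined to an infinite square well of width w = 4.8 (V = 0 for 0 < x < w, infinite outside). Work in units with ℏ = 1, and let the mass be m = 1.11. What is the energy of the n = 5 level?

E = 4.82

Requiring ψ(0) = ψ(w) = 0 quantises k = nπ/w, hence E_n = ℏ²k²/2m = n²π²ℏ²/(2mw²).
E_5 = 5² × π² / (2 × 1.11 × 4.8²) = 4.824.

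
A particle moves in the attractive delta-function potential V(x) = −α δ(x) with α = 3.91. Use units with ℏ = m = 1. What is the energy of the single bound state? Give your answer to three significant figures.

E = -7.64

The bound state is ψ(x) = √κ e^{−κ|x|}. The derivative jump ψ'(0⁺) − ψ'(0⁻) = −(2mα/ℏ²)ψ(0) fixes κ = mα/ℏ² = 3.910.
Then E = −ℏ²κ²/(2m) = −mα²/(2ℏ²) = -7.644.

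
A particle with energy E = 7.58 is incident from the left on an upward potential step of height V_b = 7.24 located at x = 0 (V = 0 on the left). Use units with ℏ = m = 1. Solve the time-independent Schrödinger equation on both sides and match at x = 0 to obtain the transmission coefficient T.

T = 0.577

On each side the TISE gives plane waves with k = √(2m(E − V))/ℏ: k₁ = √(2·1·7.58) = 3.894, k₂ = √(2·1·0.34) = 0.8246.
Matching ψ and ψ′ at x = 0 gives r = (k₁ − k₂)/(k₁ + k₂), so R = r² = 0.4231 and T = 1 − R = 0.5769.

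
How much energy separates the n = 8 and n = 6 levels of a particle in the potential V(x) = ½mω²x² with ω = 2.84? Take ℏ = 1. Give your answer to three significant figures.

E_n = ℏω(n + ½), so ΔE = (8 − 6) ℏω = 2 × 2.84 = 5.680.

ΔE = 5.68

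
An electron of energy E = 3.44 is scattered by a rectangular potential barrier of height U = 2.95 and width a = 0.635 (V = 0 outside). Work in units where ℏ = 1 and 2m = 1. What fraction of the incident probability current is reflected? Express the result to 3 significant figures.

R = 0.193

E > U: inside the barrier k₂ = √(2m(E − U))/ℏ = 0.7000, k₂a = 0.4445.
Matching at both interfaces gives T⁻¹ = 1 + U² sin²(k₂a) / [4E(E − U)] = 1.239, hence T = 0.807.
R = 1 − T = 0.193.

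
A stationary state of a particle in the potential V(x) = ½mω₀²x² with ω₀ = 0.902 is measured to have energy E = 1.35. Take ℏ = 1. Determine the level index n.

n = 1

Invert E_n = (n + ½)ℏω₀: n = E/ℏω₀ − ½ = 0.997, so n = 1.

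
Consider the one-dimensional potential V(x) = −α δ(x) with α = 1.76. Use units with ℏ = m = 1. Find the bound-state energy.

E = -1.55

The bound state is ψ(x) = √κ e^{−κ|x|}. The derivative jump ψ'(0⁺) − ψ'(0⁻) = −(2mα/ℏ²)ψ(0) fixes κ = mα/ℏ² = 1.760.
Then E = −ℏ²κ²/(2m) = −mα²/(2ℏ²) = -1.549.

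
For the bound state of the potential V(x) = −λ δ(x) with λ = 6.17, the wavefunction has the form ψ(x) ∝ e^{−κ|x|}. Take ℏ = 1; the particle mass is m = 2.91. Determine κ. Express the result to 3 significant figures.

Integrate −(ℏ²/2m)ψ'' − λδ(x)ψ = Eψ from −ε to +ε: the ψ'' term gives ψ'(0⁺) − ψ'(0⁻) and the δ term gives −(2mλ/ℏ²)ψ(0).
With ψ ∝ e^{−κ|x|} this yields −2κ = −2mλ/ℏ², so κ = mλ/ℏ² = 17.95.

κ = 18.0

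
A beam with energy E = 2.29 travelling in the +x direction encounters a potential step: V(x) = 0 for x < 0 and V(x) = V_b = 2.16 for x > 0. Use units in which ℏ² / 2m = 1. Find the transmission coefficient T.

T = 0.622

On each side the TISE gives plane waves with k = √(2m(E − V))/ℏ: k₁ = √(2·½·2.29) = 1.513, k₂ = √(2·½·0.13) = 0.3606.
Continuity of ψ and ψ′ at the step yields the reflection amplitude r = (k₁ − k₂)/(k₁ + k₂) = 0.6152; thus R = |r|² = 0.3784, T = 0.6216.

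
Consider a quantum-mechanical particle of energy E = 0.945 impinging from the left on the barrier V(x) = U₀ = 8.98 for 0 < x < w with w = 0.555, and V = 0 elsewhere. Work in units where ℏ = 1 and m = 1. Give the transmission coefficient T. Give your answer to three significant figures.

T = 0.0177

Since E < U₀ the interior solution is evanescent with decay constant κ = √(2m(U₀ − E))/ℏ = 4.009.
κw = 2.225, sinh(κw) = 4.572.
Matching ψ, ψ′ at both faces gives T = [1 + U₀² sinh²(κw) / (4E(U₀ − E))]⁻¹ = 1/56.50 = 0.0177.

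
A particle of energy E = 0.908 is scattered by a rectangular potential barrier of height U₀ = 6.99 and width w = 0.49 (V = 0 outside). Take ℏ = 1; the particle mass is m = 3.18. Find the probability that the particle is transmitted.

T = 0.00408

E < U₀: inside the barrier ψ ∝ e^{±κx} with κ = √(2m(U₀ − E))/ℏ = 6.219.
κw = 3.048, sinh(κw) = 10.51.
The exact tunnelling result is T⁻¹ = 1 + U₀² sinh²(κw) / [4E(U₀ − E)] = 245.2, so T = 0.00408.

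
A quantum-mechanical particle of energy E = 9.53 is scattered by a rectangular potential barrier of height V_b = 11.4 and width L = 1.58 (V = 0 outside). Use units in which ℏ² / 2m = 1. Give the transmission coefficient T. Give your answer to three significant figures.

E < V_b: inside the barrier ψ ∝ e^{±κx} with κ = √(2m(V_b − E))/ℏ = 1.367.
κL = 2.161, sinh(κL) = 4.281.
The exact tunnelling result is T⁻¹ = 1 + V_b² sinh²(κL) / [4E(V_b − E)] = 34.41, so T = 0.0291.

T = 0.0291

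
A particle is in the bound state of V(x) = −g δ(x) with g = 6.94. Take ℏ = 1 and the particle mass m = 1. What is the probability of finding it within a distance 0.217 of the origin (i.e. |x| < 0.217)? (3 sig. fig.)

P = 0.951

The normalised bound state is ψ = √κ e^{−κ|x|} with κ = mg/ℏ² = 6.940.
P(|x| < d) = ∫_{−d}^{d} κ e^{−2κ|x|} dx = 1 − e^{−2κd} = 1 − e^{−3.012} = 0.9508.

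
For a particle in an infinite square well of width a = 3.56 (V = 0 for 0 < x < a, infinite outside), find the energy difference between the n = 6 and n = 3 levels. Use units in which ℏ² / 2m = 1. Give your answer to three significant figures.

ΔE = 21.0

E_n = n²π²ℏ²/(2ma²), so ΔE = (6² − 3²) π²ℏ²/(2ma²).
ΔE = 27 × π² / (2 × 0.5 × 3.56²) = 21.03.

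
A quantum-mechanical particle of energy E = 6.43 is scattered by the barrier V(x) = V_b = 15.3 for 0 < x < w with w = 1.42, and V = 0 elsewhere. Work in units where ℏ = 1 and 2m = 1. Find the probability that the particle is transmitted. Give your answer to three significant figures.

T = 0.000827

Since E < V_b the interior solution is evanescent with decay constant κ = √(2m(V_b − E))/ℏ = 2.978.
κw = 4.229, sinh(κw) = 34.32.
The exact tunnelling result is T⁻¹ = 1 + V_b² sinh²(κw) / [4E(V_b − E)] = 1210, so T = 0.000827.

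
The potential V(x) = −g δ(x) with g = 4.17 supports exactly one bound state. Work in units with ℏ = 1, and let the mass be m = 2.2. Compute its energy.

For x ≠ 0 the bound state is ψ ∝ e^{−κ|x|}; integrating the TISE across the delta gives the cusp condition 2κ = 2mg/ℏ², so κ = 9.174.
Then E = −ℏ²κ²/(2m) = −mg²/(2ℏ²) = -19.13.

E = -19.1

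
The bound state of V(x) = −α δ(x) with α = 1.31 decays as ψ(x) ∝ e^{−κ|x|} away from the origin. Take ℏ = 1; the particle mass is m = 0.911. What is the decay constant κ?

κ = 1.19

Integrate −(ℏ²/2m)ψ'' − αδ(x)ψ = Eψ from −ε to +ε: the ψ'' term gives ψ'(0⁺) − ψ'(0⁻) and the δ term gives −(2mα/ℏ²)ψ(0).
With ψ ∝ e^{−κ|x|} this yields −2κ = −2mα/ℏ², so κ = mα/ℏ² = 1.193.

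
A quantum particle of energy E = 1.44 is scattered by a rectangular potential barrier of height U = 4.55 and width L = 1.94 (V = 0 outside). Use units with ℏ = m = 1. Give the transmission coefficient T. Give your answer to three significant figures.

T = 0.000217

Since E < U the interior solution is evanescent with decay constant κ = √(2m(U − E))/ℏ = 2.494.
κL = 4.838, sinh(κL) = 63.13.
Matching ψ, ψ′ at both faces gives T = [1 + U² sinh²(κL) / (4E(U − E))]⁻¹ = 1/4606 = 0.000217.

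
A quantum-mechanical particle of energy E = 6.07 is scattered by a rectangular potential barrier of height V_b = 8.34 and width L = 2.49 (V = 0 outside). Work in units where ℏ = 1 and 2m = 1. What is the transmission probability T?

T = 0.00175

E < V_b: inside the barrier ψ ∝ e^{±κx} with κ = √(2m(V_b − E))/ℏ = 1.507.
κL = 3.752, sinh(κL) = 21.28.
Matching ψ, ψ′ at both faces gives T = [1 + V_b² sinh²(κL) / (4E(V_b − E))]⁻¹ = 1/572.6 = 0.00175.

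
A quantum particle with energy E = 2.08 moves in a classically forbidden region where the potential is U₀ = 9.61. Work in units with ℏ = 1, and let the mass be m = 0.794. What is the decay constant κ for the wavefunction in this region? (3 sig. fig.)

κ = 3.46

Since E < U₀ the TISE in this region is ψ'' = κ²ψ with κ = √(2m(U₀ − E))/ℏ.
κ = √(2 × 0.794 × 7.53) = 3.458.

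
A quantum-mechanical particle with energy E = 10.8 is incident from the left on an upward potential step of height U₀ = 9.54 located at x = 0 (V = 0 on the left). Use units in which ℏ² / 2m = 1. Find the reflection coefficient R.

On each side the TISE gives plane waves with k = √(2m(E − V))/ℏ: k₁ = √(2·½·10.8) = 3.286, k₂ = √(2·½·1.26) = 1.122.
Continuity of ψ and ψ′ at the step yields the reflection amplitude r = (k₁ − k₂)/(k₁ + k₂) = 0.4908; thus R = |r|² = 0.2409, T = 0.7591.

R = 0.241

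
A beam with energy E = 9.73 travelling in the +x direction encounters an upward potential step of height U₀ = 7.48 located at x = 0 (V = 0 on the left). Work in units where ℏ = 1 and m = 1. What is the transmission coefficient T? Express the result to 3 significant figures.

On each side the TISE gives plane waves with k = √(2m(E − V))/ℏ: k₁ = √(2·1·9.73) = 4.411, k₂ = √(2·1·2.25) = 2.121.
Matching ψ and ψ′ at x = 0 gives r = (k₁ − k₂)/(k₁ + k₂), so R = r² = 0.1229 and T = 1 − R = 0.8771.

T = 0.877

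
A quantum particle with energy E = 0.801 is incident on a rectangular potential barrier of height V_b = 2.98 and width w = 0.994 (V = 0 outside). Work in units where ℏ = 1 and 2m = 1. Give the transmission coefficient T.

E < V_b: inside the barrier ψ ∝ e^{±κx} with κ = √(2m(V_b − E))/ℏ = 1.476.
κw = 1.467, sinh(κw) = 2.053.
The exact tunnelling result is T⁻¹ = 1 + V_b² sinh²(κw) / [4E(V_b − E)] = 6.364, so T = 0.157.

T = 0.157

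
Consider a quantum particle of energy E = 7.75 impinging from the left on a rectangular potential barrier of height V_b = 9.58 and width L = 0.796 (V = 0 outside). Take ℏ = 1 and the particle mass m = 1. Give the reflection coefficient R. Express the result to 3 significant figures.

Since E < V_b the interior solution is evanescent with decay constant κ = √(2m(V_b − E))/ℏ = 1.913.
κL = 1.523, sinh(κL) = 2.184.
The exact tunnelling result is T⁻¹ = 1 + V_b² sinh²(κL) / [4E(V_b − E)] = 8.713, so T = 0.115.
R = 1 − T = 0.885.

R = 0.885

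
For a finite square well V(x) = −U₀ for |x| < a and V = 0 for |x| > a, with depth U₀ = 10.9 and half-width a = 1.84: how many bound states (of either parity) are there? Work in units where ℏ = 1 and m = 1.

N = 6

The dimensionless depth is z₀ = a√(2mU₀)/ℏ = 1.84 × √(21.80) = 8.591.
The even/odd transcendental equations gain one root per π/2 in z₀, giving N = 1 + ⌊2z₀/π⌋ = 1 + ⌊5.469⌋ = 6.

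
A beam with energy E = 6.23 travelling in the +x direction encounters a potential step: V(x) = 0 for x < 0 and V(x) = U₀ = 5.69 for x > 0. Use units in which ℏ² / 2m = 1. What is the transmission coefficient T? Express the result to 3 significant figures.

T = 0.703

On each side the TISE gives plane waves with k = √(2m(E − V))/ℏ: k₁ = √(2·½·6.23) = 2.496, k₂ = √(2·½·0.54) = 0.7348.
Continuity of ψ and ψ′ at the step yields the reflection amplitude r = (k₁ − k₂)/(k₁ + k₂) = 0.5451; thus R = |r|² = 0.2971, T = 0.7029.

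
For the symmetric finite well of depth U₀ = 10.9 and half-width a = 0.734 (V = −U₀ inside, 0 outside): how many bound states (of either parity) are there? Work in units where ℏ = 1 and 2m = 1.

N = 2

The dimensionless depth is z₀ = a√(2mU₀)/ℏ = 0.734 × √(10.90) = 2.423.
The even/odd transcendental equations gain one root per π/2 in z₀, giving N = 1 + ⌊2z₀/π⌋ = 1 + ⌊1.543⌋ = 2.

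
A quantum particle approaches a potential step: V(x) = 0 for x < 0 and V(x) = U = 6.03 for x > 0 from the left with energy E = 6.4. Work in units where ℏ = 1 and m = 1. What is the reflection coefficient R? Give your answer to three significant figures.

The wavenumbers are k₁ = √(2mE)/ℏ = 3.578 on the left and k₂ = √(2m(E − U))/ℏ = 0.8602 on the right.
Continuity of ψ and ψ′ at the step yields the reflection amplitude r = (k₁ − k₂)/(k₁ + k₂) = 0.6123; thus R = |r|² = 0.3749, T = 0.6251.

R = 0.375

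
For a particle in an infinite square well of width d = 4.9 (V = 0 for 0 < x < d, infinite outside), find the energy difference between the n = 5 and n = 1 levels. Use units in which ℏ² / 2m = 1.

ΔE = 9.87

E_n = n²π²ℏ²/(2md²), so ΔE = (5² − 1²) π²ℏ²/(2md²).
ΔE = 24 × π² / (2 × 0.5 × 4.9²) = 9.865.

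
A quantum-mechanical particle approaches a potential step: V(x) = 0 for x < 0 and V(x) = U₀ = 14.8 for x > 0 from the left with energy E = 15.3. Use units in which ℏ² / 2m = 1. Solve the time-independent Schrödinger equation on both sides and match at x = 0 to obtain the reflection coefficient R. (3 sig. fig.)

The wavenumbers are k₁ = √(2mE)/ℏ = 3.912 on the left and k₂ = √(2m(E − U₀))/ℏ = 0.7071 on the right.
Matching ψ and ψ′ at x = 0 gives r = (k₁ − k₂)/(k₁ + k₂), so R = r² = 0.4814 and T = 1 − R = 0.5186.

R = 0.481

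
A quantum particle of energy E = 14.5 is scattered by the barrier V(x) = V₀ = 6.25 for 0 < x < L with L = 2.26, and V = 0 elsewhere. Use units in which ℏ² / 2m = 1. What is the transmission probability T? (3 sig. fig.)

T = 0.997

Above the barrier the interior wavenumber is k₂ = √(2m(E − V₀))/ℏ = 2.872, giving phase k₂L = 6.491.
Matching at both interfaces gives T⁻¹ = 1 + V₀² sin²(k₂L) / [4E(E − V₀)] = 1.003, hence T = 0.997.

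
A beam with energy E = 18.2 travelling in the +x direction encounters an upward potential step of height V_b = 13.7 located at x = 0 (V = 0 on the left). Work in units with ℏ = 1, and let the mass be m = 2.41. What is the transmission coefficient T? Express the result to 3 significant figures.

The wavenumbers are k₁ = √(2mE)/ℏ = 9.366 on the left and k₂ = √(2m(E − V_b))/ℏ = 4.657 on the right.
Matching ψ and ψ′ at x = 0 gives r = (k₁ − k₂)/(k₁ + k₂), so R = r² = 0.1128 and T = 1 − R = 0.8872.

T = 0.887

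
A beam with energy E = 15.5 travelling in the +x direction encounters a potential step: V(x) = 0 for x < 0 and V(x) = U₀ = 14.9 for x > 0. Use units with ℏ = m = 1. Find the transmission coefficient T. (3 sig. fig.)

T = 0.549

The wavenumbers are k₁ = √(2mE)/ℏ = 5.568 on the left and k₂ = √(2m(E − U₀))/ℏ = 1.095 on the right.
Continuity of ψ and ψ′ at the step yields the reflection amplitude r = (k₁ − k₂)/(k₁ + k₂) = 0.6712; thus R = |r|² = 0.4505, T = 0.5495.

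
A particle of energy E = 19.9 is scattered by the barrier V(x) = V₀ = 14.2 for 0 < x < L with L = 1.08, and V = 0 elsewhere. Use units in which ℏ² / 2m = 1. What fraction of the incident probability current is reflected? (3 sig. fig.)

Above the barrier the interior wavenumber is k₂ = √(2m(E − V₀))/ℏ = 2.387, giving phase k₂L = 2.578.
T = [1 + V₀² sin²(k₂L) / (4E(E − V₀))]⁻¹ = 1/1.127 = 0.888.
R = 1 − T = 0.112.

R = 0.112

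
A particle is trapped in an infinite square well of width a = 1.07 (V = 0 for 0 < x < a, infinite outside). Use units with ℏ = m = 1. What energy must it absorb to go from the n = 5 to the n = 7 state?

E_n = n²π²ℏ²/(2ma²), so ΔE = (7² − 5²) π²ℏ²/(2ma²).
ΔE = 24 × π² / (2 × 1 × 1.07²) = 103.4.

ΔE = 103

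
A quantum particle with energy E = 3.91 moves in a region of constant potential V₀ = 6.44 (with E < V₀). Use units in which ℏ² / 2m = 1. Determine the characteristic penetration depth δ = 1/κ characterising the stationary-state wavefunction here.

δ = 0.629

Since E < V₀ the TISE in this region is ψ'' = κ²ψ with κ = √(2m(V₀ − E))/ℏ.
κ = √(2 × 0.5 × 2.53) = 1.591. The penetration depth is δ = 1/κ = 0.629.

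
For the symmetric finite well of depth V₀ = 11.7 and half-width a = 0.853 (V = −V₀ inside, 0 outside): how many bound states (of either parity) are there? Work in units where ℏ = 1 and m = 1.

Define the well-strength parameter z₀ = (a/ℏ)√(2mV₀) = 0.853 × √(2·1·11.7) = 4.126.
A new bound state (alternating even/odd) appears each time z₀ passes a multiple of π/2, so N = ⌊2z₀/π⌋ + 1 = ⌊2.627⌋ + 1 = 3.

N = 3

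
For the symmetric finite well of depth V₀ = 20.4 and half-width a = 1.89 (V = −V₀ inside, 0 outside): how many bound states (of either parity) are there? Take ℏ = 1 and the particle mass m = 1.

The dimensionless depth is z₀ = a√(2mV₀)/ℏ = 1.89 × √(40.80) = 12.07.
A new bound state (alternating even/odd) appears each time z₀ passes a multiple of π/2, so N = ⌊2z₀/π⌋ + 1 = ⌊7.685⌋ + 1 = 8.

N = 8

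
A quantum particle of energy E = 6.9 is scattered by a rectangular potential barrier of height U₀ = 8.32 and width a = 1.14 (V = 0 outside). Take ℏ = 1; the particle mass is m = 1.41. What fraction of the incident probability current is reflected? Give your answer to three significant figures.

R = 0.976

Since E < U₀ the interior solution is evanescent with decay constant κ = √(2m(U₀ − E))/ℏ = 2.001.
κa = 2.281, sinh(κa) = 4.843.
Matching ψ, ψ′ at both faces gives T = [1 + U₀² sinh²(κa) / (4E(U₀ − E))]⁻¹ = 1/42.43 = 0.0236.
R = 1 − T = 0.976.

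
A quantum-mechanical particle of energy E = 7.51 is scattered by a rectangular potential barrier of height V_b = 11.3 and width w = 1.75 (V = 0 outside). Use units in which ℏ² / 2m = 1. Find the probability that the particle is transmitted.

T = 0.00391

Since E < V_b the interior solution is evanescent with decay constant κ = √(2m(V_b − E))/ℏ = 1.947.
κw = 3.407, sinh(κw) = 15.07.
Matching ψ, ψ′ at both faces gives T = [1 + V_b² sinh²(κw) / (4E(V_b − E))]⁻¹ = 1/255.7 = 0.00391.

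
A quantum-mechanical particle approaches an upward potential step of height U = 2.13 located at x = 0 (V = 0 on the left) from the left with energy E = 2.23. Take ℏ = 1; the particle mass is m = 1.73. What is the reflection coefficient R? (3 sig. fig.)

On each side the TISE gives plane waves with k = √(2m(E − V))/ℏ: k₁ = √(2·1.73·2.23) = 2.778, k₂ = √(2·1.73·0.1) = 0.5882.
Continuity of ψ and ψ′ at the step yields the reflection amplitude r = (k₁ − k₂)/(k₁ + k₂) = 0.6505; thus R = |r|² = 0.4231, T = 0.5769.

R = 0.423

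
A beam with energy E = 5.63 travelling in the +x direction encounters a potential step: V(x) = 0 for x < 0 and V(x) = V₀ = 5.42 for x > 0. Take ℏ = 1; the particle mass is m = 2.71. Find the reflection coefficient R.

R = 0.457

On each side the TISE gives plane waves with k = √(2m(E − V))/ℏ: k₁ = √(2·2.71·5.63) = 5.524, k₂ = √(2·2.71·0.21) = 1.067.
Matching ψ and ψ′ at x = 0 gives r = (k₁ − k₂)/(k₁ + k₂), so R = r² = 0.4573 and T = 1 − R = 0.5427.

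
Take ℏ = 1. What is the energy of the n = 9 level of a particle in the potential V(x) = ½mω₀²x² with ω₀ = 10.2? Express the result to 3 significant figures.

The oscillator eigenvalues are E_n = ℏω₀(n + ½), so E_9 = 10.2 × 9.5 = 96.90.

E = 96.9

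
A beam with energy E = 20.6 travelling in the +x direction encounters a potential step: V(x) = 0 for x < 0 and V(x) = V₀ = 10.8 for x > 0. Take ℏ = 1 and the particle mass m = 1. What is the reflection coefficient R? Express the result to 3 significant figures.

R = 0.0337

The wavenumbers are k₁ = √(2mE)/ℏ = 6.419 on the left and k₂ = √(2m(E − V₀))/ℏ = 4.427 on the right.
Matching ψ and ψ′ at x = 0 gives r = (k₁ − k₂)/(k₁ + k₂), so R = r² = 0.03372 and T = 1 − R = 0.9663.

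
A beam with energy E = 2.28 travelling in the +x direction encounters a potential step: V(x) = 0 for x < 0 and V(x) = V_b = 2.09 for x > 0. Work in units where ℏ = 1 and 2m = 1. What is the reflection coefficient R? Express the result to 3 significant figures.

R = 0.305

The wavenumbers are k₁ = √(2mE)/ℏ = 1.510 on the left and k₂ = √(2m(E − V_b))/ℏ = 0.4359 on the right.
Matching ψ and ψ′ at x = 0 gives r = (k₁ − k₂)/(k₁ + k₂), so R = r² = 0.3047 and T = 1 − R = 0.6953.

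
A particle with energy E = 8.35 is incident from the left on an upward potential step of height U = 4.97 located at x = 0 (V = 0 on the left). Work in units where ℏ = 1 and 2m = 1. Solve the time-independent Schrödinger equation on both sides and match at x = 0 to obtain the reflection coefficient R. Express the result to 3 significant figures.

R = 0.0494

The wavenumbers are k₁ = √(2mE)/ℏ = 2.890 on the left and k₂ = √(2m(E − U))/ℏ = 1.838 on the right.
Matching ψ and ψ′ at x = 0 gives r = (k₁ − k₂)/(k₁ + k₂), so R = r² = 0.04943 and T = 1 − R = 0.9506.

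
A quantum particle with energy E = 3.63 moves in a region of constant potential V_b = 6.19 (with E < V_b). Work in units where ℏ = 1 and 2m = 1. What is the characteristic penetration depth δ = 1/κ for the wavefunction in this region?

δ = 0.625

Since E < V_b the TISE in this region is ψ'' = κ²ψ with κ = √(2m(V_b − E))/ℏ.
κ = √(2 × 0.5 × 2.56) = 1.600. The penetration depth is δ = 1/κ = 0.625.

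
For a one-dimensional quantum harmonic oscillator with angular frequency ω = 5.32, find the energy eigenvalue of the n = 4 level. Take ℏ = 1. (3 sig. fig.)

Using E_n = (n + ½)ℏω: E_4 = 4.5 × 5.32 = 23.94.

E = 23.9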